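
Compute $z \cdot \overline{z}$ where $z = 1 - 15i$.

z * conjugate(z) = |z|^2 = a^2 + b^2
= 1^2 + (-15)^2 = 226


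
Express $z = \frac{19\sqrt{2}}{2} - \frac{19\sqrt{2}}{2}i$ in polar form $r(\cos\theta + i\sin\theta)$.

r = |z| = sqrt(a^2 + b^2) = sqrt((19*sqrt(2)/2)^2 + (-19*sqrt(2)/2)^2) = sqrt(361/2 + 361/2) = sqrt(361) = 19
θ = arctan(b/a) = arctan(-13.435/13.435) (quadrant-adjusted) = 315°
z = 19(cos 315° + i sin 315°)


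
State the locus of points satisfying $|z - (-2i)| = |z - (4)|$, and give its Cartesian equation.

|z - z1| = |z - z2| means z is equidistant from z1 and z2,
i.e. the perpendicular bisector of the segment from (0, -2) to (4, 0) (midpoint (2, -1)).
With z = x + yi, square both sides:
(x - 0)^2 + (y - (-2))^2 = (x - 4)^2 + (y - 0)^2
The x^2 and y^2 terms cancel: 8x + 4y = 16 - 4 = 12
Simplify: 2x + y = 3
Locus: Perpendicular bisector of the segment from (0, -2) to (4, 0): the line 2x + y = 3


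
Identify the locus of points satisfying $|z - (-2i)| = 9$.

|z - z0| = r describes a circle centered at z0 with radius r
Here z0 = -2i and r = 9
Locus: Circle centered at (0, -2) with radius 9


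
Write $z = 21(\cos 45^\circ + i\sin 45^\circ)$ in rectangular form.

a = r cos θ = 21 * sqrt(2)/2 = 21*sqrt(2)/2
b = r sin θ = 21 * sqrt(2)/2 = 21*sqrt(2)/2
z = 21*sqrt(2)/2 + (21*sqrt(2)/2)i


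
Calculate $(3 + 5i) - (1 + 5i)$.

(3 - 1) + (5 - 5)i = 2


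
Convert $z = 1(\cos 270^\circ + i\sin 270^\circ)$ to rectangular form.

a = r cos θ = 1 * 0 = 0
b = r sin θ = 1 * -1 = -1
z = -i


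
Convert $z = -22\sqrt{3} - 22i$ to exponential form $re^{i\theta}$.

r = |z| = sqrt((-22*sqrt(3))^2 + (-22)^2) = sqrt(1452 + 484) = sqrt(1936) = 44
θ = arctan(b/a) = arctan(-22/-38.1051) (quadrant-adjusted) = 210° = 7π/6
z = 44e^(i*7π/6)


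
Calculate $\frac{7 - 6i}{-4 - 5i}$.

Multiply numerator and denominator by conjugate (-4 + 5i):
= (7 - 6i)(-4 + 5i) / ((-4)^2 + (-5)^2)
= (2 + 59i) / 41
= 2/41 + (59/41)i


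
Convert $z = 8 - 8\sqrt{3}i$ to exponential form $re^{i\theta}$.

r = |z| = sqrt((8)^2 + (-8*sqrt(3))^2) = sqrt(64 + 192) = sqrt(256) = 16
θ = arctan(b/a) = arctan(-13.8564/8) (quadrant-adjusted) = -60° = -π/3
z = 16e^(-i*π/3)


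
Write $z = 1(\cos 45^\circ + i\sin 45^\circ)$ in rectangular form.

a = r cos θ = 1 * sqrt(2)/2 = sqrt(2)/2
b = r sin θ = 1 * sqrt(2)/2 = sqrt(2)/2
z = sqrt(2)/2 + (sqrt(2)/2)i


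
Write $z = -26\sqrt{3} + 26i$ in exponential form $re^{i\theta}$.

r = |z| = sqrt((-26*sqrt(3))^2 + (26)^2) = sqrt(2028 + 676) = sqrt(2704) = 52
θ = arctan(b/a) = arctan(26/-45.0333) (quadrant-adjusted) = 150° = 5π/6
z = 52e^(i*5π/6)


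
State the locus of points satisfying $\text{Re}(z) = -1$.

Re(z) = x where z = x + yi; the equation x = -1 is satisfied by all points with that x-coordinate
Locus: Vertical line x = -1


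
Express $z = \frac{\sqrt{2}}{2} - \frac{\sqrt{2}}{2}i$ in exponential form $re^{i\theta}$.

r = |z| = sqrt((sqrt(2)/2)^2 + (-sqrt(2)/2)^2) = sqrt(1/2 + 1/2) = sqrt(1) = 1
θ = arctan(b/a) = arctan(-0.7071/0.7071) (quadrant-adjusted) = -45° = -π/4
z = 1e^(-i*π/4)


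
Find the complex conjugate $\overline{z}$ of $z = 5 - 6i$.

If z = a + bi, then conjugate(z) = a - bi
conjugate(5 - 6i) = 5 + 6i


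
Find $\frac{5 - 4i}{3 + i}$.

Multiply numerator and denominator by conjugate (3 - i):
= (5 - 4i)(3 - i) / (3^2 + 1^2)
= (11 - 17i) / 10
= 11/10 - (17/10)i


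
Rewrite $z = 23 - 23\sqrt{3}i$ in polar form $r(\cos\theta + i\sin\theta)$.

r = |z| = sqrt(a^2 + b^2) = sqrt((23)^2 + (-23*sqrt(3))^2) = sqrt(529 + 1587) = sqrt(2116) = 46
θ = arctan(b/a) = arctan(-39.8372/23) (quadrant-adjusted) = 300°
z = 46(cos 300° + i sin 300°)


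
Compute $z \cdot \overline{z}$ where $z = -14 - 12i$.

z * conjugate(z) = |z|^2 = a^2 + b^2
= (-14)^2 + (-12)^2 = 340


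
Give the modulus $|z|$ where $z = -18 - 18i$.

|z| = sqrt(a^2 + b^2) = sqrt((-18)^2 + (-18)^2) = sqrt(648) = sqrt(648)


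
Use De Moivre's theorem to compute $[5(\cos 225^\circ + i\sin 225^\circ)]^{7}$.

By De Moivre: z^n = r^n(cos(nθ) + i sin(nθ))
= 5^7(cos(7*225°) + i sin(7*225°))
= 78125(cos 135° + i sin 135°)
= -78125*sqrt(2)/2 + (78125*sqrt(2)/2)i


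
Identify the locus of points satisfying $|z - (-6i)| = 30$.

|z - z0| = r describes a circle centered at z0 with radius r
Here z0 = -6i and r = 30
Locus: Circle centered at (0, -6) with radius 30


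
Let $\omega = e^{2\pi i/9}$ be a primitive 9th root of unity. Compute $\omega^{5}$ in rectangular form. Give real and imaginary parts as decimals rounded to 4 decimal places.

ω^5 = e^(2πi·5/9) = e^(i·10π/9)
= cos(10π/9) + i sin(10π/9)
= -0.9397 - 0.3420i


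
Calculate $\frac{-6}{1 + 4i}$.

Multiply numerator and denominator by conjugate (1 - 4i):
= (-6)(1 - 4i) / (1^2 + 4^2)
= (-6 + 24i) / 17
= -6/17 + (24/17)i


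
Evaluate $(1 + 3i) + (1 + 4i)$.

(1 + 1) + (3 + 4)i = 2 + 7i


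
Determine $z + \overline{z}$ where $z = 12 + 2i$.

z + conjugate(z) = (a + bi) + (a - bi) = 2a
= 2 * 12 = 24


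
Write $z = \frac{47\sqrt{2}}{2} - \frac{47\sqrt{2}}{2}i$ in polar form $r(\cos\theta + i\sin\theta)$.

r = |z| = sqrt(a^2 + b^2) = sqrt((47*sqrt(2)/2)^2 + (-47*sqrt(2)/2)^2) = sqrt(2209/2 + 2209/2) = sqrt(2209) = 47
θ = arctan(b/a) = arctan(-33.234/33.234) (quadrant-adjusted) = 315°
z = 47(cos 315° + i sin 315°)


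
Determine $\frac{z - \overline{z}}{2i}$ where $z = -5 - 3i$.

z - conjugate(z) = 2bi
(z - conjugate(z))/(2i) = 2bi/(2i) = b = -3


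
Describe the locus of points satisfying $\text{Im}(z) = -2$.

Im(z) = y where z = x + yi; the equation y = -2 is satisfied by all points with that y-coordinate
Locus: Horizontal line y = -2


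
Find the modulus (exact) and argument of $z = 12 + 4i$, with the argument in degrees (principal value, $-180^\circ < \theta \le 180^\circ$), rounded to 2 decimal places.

|z| = sqrt(12^2 + 4^2) = sqrt(160)
arg(z) = arctan(b/a) = arctan(4/12) (quadrant-adjusted) = 18.43°


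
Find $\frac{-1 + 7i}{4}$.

Divisor is real, so divide each part by 4:
= -1/4 + (7/4)i


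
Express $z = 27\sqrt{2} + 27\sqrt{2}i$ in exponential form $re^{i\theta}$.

r = |z| = sqrt((27*sqrt(2))^2 + (27*sqrt(2))^2) = sqrt(1458 + 1458) = sqrt(2916) = 54
θ = arctan(b/a) = arctan(38.1838/38.1838) (quadrant-adjusted) = 45° = π/4
z = 54e^(i*π/4)


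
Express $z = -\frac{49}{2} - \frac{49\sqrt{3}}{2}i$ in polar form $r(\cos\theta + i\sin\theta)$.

r = |z| = sqrt(a^2 + b^2) = sqrt((-49/2)^2 + (-49*sqrt(3)/2)^2) = sqrt(2401/4 + 7203/4) = sqrt(2401) = 49
θ = arctan(b/a) = arctan(-42.4352/-24.5) (quadrant-adjusted) = 240°
z = 49(cos 240° + i sin 240°)


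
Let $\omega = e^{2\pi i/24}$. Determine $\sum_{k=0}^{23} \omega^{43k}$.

Let ζ = ω^43 = e^(2πi·43/24). Since 24 ∤ 43, ζ ≠ 1.
Sum = Σ_{k=0}^{23} ζ^k = (ζ^24 - 1)/(ζ - 1) = (ω^{43·24} - 1)/(ζ - 1) = (1 - 1)/(ζ - 1) = 0


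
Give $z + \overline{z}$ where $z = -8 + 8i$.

z + conjugate(z) = (a + bi) + (a - bi) = 2a
= 2 * (-8) = -16


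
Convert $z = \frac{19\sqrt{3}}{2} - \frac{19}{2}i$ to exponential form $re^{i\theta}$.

r = |z| = sqrt((19*sqrt(3)/2)^2 + (-19/2)^2) = sqrt(1083/4 + 361/4) = sqrt(361) = 19
θ = arctan(b/a) = arctan(-9.5/16.4545) (quadrant-adjusted) = -30° = -π/6
z = 19e^(-i*π/6)


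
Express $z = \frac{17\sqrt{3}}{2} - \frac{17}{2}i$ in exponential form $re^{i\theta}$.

r = |z| = sqrt((17*sqrt(3)/2)^2 + (-17/2)^2) = sqrt(867/4 + 289/4) = sqrt(289) = 17
θ = arctan(b/a) = arctan(-8.5/14.7224) (quadrant-adjusted) = -30° = -π/6
z = 17e^(-i*π/6)


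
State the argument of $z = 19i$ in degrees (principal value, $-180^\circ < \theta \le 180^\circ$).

a = 0 and b > 0, so z lies on the positive imaginary axis: θ = 90°


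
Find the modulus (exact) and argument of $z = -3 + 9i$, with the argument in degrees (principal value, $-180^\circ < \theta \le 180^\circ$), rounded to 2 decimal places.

|z| = sqrt((-3)^2 + 9^2) = sqrt(90)
arg(z) = arctan(b/a) = arctan(9/-3) (quadrant-adjusted) = 108.43°


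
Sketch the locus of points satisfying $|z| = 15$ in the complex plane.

|z| = 15 means sqrt(x^2 + y^2) = 15
This is a circle of radius 15 centered at the origin


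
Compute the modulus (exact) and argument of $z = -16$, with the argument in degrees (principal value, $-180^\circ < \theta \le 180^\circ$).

|z| = sqrt((-16)^2 + 0^2) = 16
b = 0 and a < 0, so z lies on the negative real axis: arg(z) = 180°


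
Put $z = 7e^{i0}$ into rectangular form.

a = r cos θ = 7 * 1 = 7
b = r sin θ = 7 * 0 = 0
z = 7


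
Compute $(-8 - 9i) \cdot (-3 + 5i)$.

(a1*a2 - b1*b2) + (a1*b2 + b1*a2)i
= (24 - (-45)) + (-40 + 27)i
= 69 - 13i


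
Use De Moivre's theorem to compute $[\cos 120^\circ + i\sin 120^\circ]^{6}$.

By De Moivre: z^n = r^n(cos(nθ) + i sin(nθ))
= 1^6(cos(6*120°) + i sin(6*120°))
= 1(cos 0° + i sin 0°)
= 1


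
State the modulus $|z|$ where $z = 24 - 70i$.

|z| = sqrt(a^2 + b^2) = sqrt(24^2 + (-70)^2) = sqrt(5476) = 74


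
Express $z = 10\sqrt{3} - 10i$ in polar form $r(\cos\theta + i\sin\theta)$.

r = |z| = sqrt(a^2 + b^2) = sqrt((10*sqrt(3))^2 + (-10)^2) = sqrt(300 + 100) = sqrt(400) = 20
θ = arctan(b/a) = arctan(-10/17.3205) (quadrant-adjusted) = 330°
z = 20(cos 330° + i sin 330°)


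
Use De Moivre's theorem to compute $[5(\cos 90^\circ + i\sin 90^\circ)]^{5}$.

By De Moivre: z^n = r^n(cos(nθ) + i sin(nθ))
= 5^5(cos(5*90°) + i sin(5*90°))
= 3125(cos 90° + i sin 90°)
= 3125i


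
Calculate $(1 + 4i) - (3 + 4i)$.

(1 - 3) + (4 - 4)i = -2


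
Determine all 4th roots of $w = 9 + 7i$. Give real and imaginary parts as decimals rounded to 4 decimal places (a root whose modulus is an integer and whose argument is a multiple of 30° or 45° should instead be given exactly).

|w| = sqrt(130) ≈ 11.401754, arg(w) ≈ 37.874984°
Root modulus = sqrt(130)^(1/4) ≈ 1.837566
Root arguments: θ_k = (arg(w) + 360°k)/4 for k = 0, 1, ..., 3
Compute each root as (root modulus)(cos θ_k + i sin θ_k) using full-precision intermediates, then round to 4 decimal places.
Roots: 1.8125 + 0.3023i, -0.3023 + 1.8125i, -1.8125 - 0.3023i, 0.3023 - 1.8125i


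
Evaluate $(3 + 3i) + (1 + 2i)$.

(3 + 1) + (3 + 2)i = 4 + 5i


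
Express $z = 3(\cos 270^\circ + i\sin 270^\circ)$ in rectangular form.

a = r cos θ = 3 * 0 = 0
b = r sin θ = 3 * -1 = -3
z = -3i


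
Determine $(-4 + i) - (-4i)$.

(-4 - 0) + (1 - (-4))i = -4 + 5i


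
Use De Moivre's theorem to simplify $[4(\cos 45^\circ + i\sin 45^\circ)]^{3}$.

By De Moivre: z^n = r^n(cos(nθ) + i sin(nθ))
= 4^3(cos(3*45°) + i sin(3*45°))
= 64(cos 135° + i sin 135°)
= -32*sqrt(2) + 32*sqrt(2)i


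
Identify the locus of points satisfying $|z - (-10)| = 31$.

|z - z0| = r describes a circle centered at z0 with radius r
Here z0 = -10 and r = 31
Locus: Circle centered at (-10, 0) with radius 31


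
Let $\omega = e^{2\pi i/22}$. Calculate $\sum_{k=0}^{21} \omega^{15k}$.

Let ζ = ω^15 = e^(2πi·15/22). Since 22 ∤ 15, ζ ≠ 1.
Sum = Σ_{k=0}^{21} ζ^k = (ζ^22 - 1)/(ζ - 1) = (ω^{15·22} - 1)/(ζ - 1) = (1 - 1)/(ζ - 1) = 0


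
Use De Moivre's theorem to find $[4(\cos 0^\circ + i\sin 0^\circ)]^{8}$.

By De Moivre: z^n = r^n(cos(nθ) + i sin(nθ))
= 4^8(cos(8*0°) + i sin(8*0°))
= 65536(cos 0° + i sin 0°)
= 65536


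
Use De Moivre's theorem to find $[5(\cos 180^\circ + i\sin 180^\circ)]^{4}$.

By De Moivre: z^n = r^n(cos(nθ) + i sin(nθ))
= 5^4(cos(4*180°) + i sin(4*180°))
= 625(cos 0° + i sin 0°)
= 625


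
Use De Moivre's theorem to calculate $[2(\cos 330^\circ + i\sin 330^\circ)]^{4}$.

By De Moivre: z^n = r^n(cos(nθ) + i sin(nθ))
= 2^4(cos(4*330°) + i sin(4*330°))
= 16(cos 240° + i sin 240°)
= -8 - 8*sqrt(3)i


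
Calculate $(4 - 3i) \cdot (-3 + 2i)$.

(a1*a2 - b1*b2) + (a1*b2 + b1*a2)i
= (-12 - (-6)) + (8 + 9)i
= -6 + 17i


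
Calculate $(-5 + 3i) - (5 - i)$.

(-5 - 5) + (3 - (-1))i = -10 + 4i


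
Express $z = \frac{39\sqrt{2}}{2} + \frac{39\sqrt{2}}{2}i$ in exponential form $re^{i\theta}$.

r = |z| = sqrt((39*sqrt(2)/2)^2 + (39*sqrt(2)/2)^2) = sqrt(1521/2 + 1521/2) = sqrt(1521) = 39
θ = arctan(b/a) = arctan(27.5772/27.5772) (quadrant-adjusted) = 45° = π/4
z = 39e^(i*π/4)


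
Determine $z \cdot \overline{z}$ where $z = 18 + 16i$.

z * conjugate(z) = |z|^2 = a^2 + b^2
= 18^2 + 16^2 = 580


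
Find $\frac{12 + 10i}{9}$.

Divisor is real, so divide each part by 9:
= 4/3 + (10/9)i


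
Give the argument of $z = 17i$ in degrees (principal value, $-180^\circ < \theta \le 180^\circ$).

a = 0 and b > 0, so z lies on the positive imaginary axis: θ = 90°


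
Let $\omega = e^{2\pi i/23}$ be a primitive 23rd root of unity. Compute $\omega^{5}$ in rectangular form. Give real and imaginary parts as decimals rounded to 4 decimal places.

ω^5 = e^(2πi·5/23) = e^(i·10π/23)
= cos(10π/23) + i sin(10π/23)
= 0.2035 + 0.9791i


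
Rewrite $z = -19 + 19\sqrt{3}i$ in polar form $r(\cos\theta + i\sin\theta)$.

r = |z| = sqrt(a^2 + b^2) = sqrt((-19)^2 + (19*sqrt(3))^2) = sqrt(361 + 1083) = sqrt(1444) = 38
θ = arctan(b/a) = arctan(32.909/-19) (quadrant-adjusted) = 120°
z = 38(cos 120° + i sin 120°)


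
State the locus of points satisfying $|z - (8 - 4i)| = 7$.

|z - z0| = r describes a circle centered at z0 with radius r
Here z0 = 8 - 4i and r = 7
Locus: Circle centered at (8, -4) with radius 7


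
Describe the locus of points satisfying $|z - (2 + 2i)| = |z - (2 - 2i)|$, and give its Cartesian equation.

|z - z1| = |z - z2| means z is equidistant from z1 and z2,
i.e. the perpendicular bisector of the segment from (2, 2) to (2, -2) (midpoint (2, 0)).
With z = x + yi, square both sides:
(x - 2)^2 + (y - 2)^2 = (x - 2)^2 + (y - (-2))^2
The x^2 and y^2 terms cancel: 0x + (-8)y = 8 - 8 = 0
Simplify: y = 0
Locus: Perpendicular bisector of the segment from (2, 2) to (2, -2): the line y = 0


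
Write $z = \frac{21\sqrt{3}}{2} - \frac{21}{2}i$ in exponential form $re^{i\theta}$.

r = |z| = sqrt((21*sqrt(3)/2)^2 + (-21/2)^2) = sqrt(1323/4 + 441/4) = sqrt(441) = 21
θ = arctan(b/a) = arctan(-10.5/18.1865) (quadrant-adjusted) = -30° = -π/6
z = 21e^(-i*π/6)


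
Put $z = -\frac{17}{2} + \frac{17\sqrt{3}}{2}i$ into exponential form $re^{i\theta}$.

r = |z| = sqrt((-17/2)^2 + (17*sqrt(3)/2)^2) = sqrt(289/4 + 867/4) = sqrt(289) = 17
θ = arctan(b/a) = arctan(14.7224/-8.5) (quadrant-adjusted) = 120° = 2π/3
z = 17e^(i*2π/3)


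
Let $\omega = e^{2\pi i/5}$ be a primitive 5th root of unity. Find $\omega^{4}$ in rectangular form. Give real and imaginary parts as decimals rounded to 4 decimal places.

ω^4 = e^(2πi·4/5) = e^(i·8π/5)
= cos(8π/5) + i sin(8π/5)
= 0.3090 - 0.9511i


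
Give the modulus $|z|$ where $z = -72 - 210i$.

|z| = sqrt(a^2 + b^2) = sqrt((-72)^2 + (-210)^2) = sqrt(49284) = 222


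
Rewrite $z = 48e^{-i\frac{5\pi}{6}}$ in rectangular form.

a = r cos θ = 48 * -sqrt(3)/2 = -24*sqrt(3)
b = r sin θ = 48 * -1/2 = -24
z = -24*sqrt(3) - 24i


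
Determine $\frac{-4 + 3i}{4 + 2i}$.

Multiply numerator and denominator by conjugate (4 - 2i):
= (-4 + 3i)(4 - 2i) / (4^2 + 2^2)
= (-10 + 20i) / 20
Divide through by 10: (-1 + 2i) / 2
= -1/2 + i


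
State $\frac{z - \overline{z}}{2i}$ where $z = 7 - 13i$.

z - conjugate(z) = 2bi
(z - conjugate(z))/(2i) = 2bi/(2i) = b = -13


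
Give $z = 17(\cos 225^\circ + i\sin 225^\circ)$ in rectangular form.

a = r cos θ = 17 * -sqrt(2)/2 = -17*sqrt(2)/2
b = r sin θ = 17 * -sqrt(2)/2 = -17*sqrt(2)/2
z = -17*sqrt(2)/2 - (17*sqrt(2)/2)i


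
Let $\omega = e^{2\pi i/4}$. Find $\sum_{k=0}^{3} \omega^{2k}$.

Let ζ = ω^2 = e^(2πi·2/4). Since 4 ∤ 2, ζ ≠ 1.
Sum = Σ_{k=0}^{3} ζ^k = (ζ^4 - 1)/(ζ - 1) = (ω^{2·4} - 1)/(ζ - 1) = (1 - 1)/(ζ - 1) = 0


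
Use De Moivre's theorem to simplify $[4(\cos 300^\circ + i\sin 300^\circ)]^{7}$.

By De Moivre: z^n = r^n(cos(nθ) + i sin(nθ))
= 4^7(cos(7*300°) + i sin(7*300°))
= 16384(cos 300° + i sin 300°)
= 8192 - 8192*sqrt(3)i


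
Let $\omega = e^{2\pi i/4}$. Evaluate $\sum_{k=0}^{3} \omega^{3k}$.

Let ζ = ω^3 = e^(2πi·3/4). Since 4 ∤ 3, ζ ≠ 1.
Sum = Σ_{k=0}^{3} ζ^k = (ζ^4 - 1)/(ζ - 1) = (ω^{3·4} - 1)/(ζ - 1) = (1 - 1)/(ζ - 1) = 0


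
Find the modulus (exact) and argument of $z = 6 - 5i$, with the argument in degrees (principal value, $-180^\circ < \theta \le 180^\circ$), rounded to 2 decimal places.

|z| = sqrt(6^2 + (-5)^2) = sqrt(61)
arg(z) = arctan(b/a) = arctan(-5/6) (quadrant-adjusted) = -39.81°


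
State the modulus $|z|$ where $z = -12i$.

|z| = sqrt(a^2 + b^2) = sqrt(0^2 + (-12)^2) = sqrt(144) = 12


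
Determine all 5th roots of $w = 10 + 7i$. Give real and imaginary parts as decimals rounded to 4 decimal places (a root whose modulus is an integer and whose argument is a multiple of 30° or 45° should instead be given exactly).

|w| = sqrt(149) ≈ 12.206556, arg(w) ≈ 34.992020°
Root modulus = sqrt(149)^(1/5) ≈ 1.649372
Root arguments: θ_k = (arg(w) + 360°k)/5 for k = 0, 1, ..., 4
Compute each root as (root modulus)(cos θ_k + i sin θ_k) using full-precision intermediates, then round to 4 decimal places.
Roots: 1.6371 + 0.2010i, 0.3148 + 1.6191i, -1.4426 + 0.7997i, -1.2063 - 1.1248i, 0.6970 - 1.4949i


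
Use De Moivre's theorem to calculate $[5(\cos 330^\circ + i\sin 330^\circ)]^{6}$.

By De Moivre: z^n = r^n(cos(nθ) + i sin(nθ))
= 5^6(cos(6*330°) + i sin(6*330°))
= 15625(cos 180° + i sin 180°)
= -15625


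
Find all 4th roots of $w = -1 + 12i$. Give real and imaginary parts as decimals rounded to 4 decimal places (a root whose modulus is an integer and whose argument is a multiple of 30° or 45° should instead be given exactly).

|w| = sqrt(145) ≈ 12.041595, arg(w) ≈ 94.763642°
Root modulus = sqrt(145)^(1/4) ≈ 1.862820
Root arguments: θ_k = (arg(w) + 360°k)/4 for k = 0, 1, ..., 3
Compute each root as (root modulus)(cos θ_k + i sin θ_k) using full-precision intermediates, then round to 4 decimal places.
Roots: 1.7058 + 0.7485i, -0.7485 + 1.7058i, -1.7058 - 0.7485i, 0.7485 - 1.7058i


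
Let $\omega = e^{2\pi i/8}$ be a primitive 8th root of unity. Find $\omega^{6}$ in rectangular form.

ω^6 = e^(2πi·6/8) = e^(i·3π/2)
= cos(3π/2) + i sin(3π/2)
= -i


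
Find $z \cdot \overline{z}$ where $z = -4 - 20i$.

z * conjugate(z) = |z|^2 = a^2 + b^2
= (-4)^2 + (-20)^2 = 416


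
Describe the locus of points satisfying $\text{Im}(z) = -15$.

Im(z) = y where z = x + yi; the equation y = -15 is satisfied by all points with that y-coordinate
Locus: Horizontal line y = -15


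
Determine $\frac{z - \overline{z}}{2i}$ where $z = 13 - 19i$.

z - conjugate(z) = 2bi
(z - conjugate(z))/(2i) = 2bi/(2i) = b = -19


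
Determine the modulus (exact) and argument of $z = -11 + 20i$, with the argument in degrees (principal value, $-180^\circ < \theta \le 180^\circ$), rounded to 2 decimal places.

|z| = sqrt((-11)^2 + 20^2) = sqrt(521)
arg(z) = arctan(b/a) = arctan(20/-11) (quadrant-adjusted) = 118.81°


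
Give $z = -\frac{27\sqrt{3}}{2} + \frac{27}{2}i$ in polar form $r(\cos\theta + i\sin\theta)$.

r = |z| = sqrt(a^2 + b^2) = sqrt((-27*sqrt(3)/2)^2 + (27/2)^2) = sqrt(2187/4 + 729/4) = sqrt(729) = 27
θ = arctan(b/a) = arctan(13.5/-23.3827) (quadrant-adjusted) = 150°
z = 27(cos 150° + i sin 150°)


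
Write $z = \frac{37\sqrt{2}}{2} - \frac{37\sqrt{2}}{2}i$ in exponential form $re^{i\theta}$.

r = |z| = sqrt((37*sqrt(2)/2)^2 + (-37*sqrt(2)/2)^2) = sqrt(1369/2 + 1369/2) = sqrt(1369) = 37
θ = arctan(b/a) = arctan(-26.163/26.163) (quadrant-adjusted) = -45° = -π/4
z = 37e^(-i*π/4)


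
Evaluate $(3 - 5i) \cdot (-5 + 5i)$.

(a1*a2 - b1*b2) + (a1*b2 + b1*a2)i
= (-15 - (-25)) + (15 + 25)i
= 10 + 40i


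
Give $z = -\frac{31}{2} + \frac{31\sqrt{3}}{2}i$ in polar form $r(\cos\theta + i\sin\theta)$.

r = |z| = sqrt(a^2 + b^2) = sqrt((-31/2)^2 + (31*sqrt(3)/2)^2) = sqrt(961/4 + 2883/4) = sqrt(961) = 31
θ = arctan(b/a) = arctan(26.8468/-15.5) (quadrant-adjusted) = 120°
z = 31(cos 120° + i sin 120°)


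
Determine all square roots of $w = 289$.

|w| = 289, arg(w) = 0°
Root modulus = 289^(1/2) = 17
Root arguments: θ_k = (0° + 360°k)/2 for k = 0, 1, ..., 1
Roots: 17, -17


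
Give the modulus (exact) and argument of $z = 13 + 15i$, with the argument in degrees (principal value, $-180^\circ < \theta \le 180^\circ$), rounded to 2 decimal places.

|z| = sqrt(13^2 + 15^2) = sqrt(394)
arg(z) = arctan(b/a) = arctan(15/13) (quadrant-adjusted) = 49.09°


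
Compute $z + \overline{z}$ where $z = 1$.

z + conjugate(z) = (a + bi) + (a - bi) = 2a
= 2 * 1 = 2


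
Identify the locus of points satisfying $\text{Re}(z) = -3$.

Re(z) = x where z = x + yi; the equation x = -3 is satisfied by all points with that x-coordinate
Locus: Vertical line x = -3


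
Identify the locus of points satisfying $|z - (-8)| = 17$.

|z - z0| = r describes a circle centered at z0 with radius r
Here z0 = -8 and r = 17
Locus: Circle centered at (-8, 0) with radius 17


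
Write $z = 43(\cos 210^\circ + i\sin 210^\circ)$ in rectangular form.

a = r cos θ = 43 * -sqrt(3)/2 = -43*sqrt(3)/2
b = r sin θ = 43 * -1/2 = -43/2
z = -43*sqrt(3)/2 - (43/2)i


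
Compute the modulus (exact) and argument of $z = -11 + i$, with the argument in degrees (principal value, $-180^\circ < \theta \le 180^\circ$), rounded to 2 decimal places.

|z| = sqrt((-11)^2 + 1^2) = sqrt(122)
arg(z) = arctan(b/a) = arctan(1/-11) (quadrant-adjusted) = 174.81°


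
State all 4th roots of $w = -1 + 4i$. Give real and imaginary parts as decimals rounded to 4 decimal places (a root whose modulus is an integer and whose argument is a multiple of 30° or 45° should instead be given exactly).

|w| = sqrt(17) ≈ 4.123106, arg(w) ≈ 104.036243°
Root modulus = sqrt(17)^(1/4) ≈ 1.424971
Root arguments: θ_k = (arg(w) + 360°k)/4 for k = 0, 1, ..., 3
Compute each root as (root modulus)(cos θ_k + i sin θ_k) using full-precision intermediates, then round to 4 decimal places.
Roots: 1.2807 + 0.6249i, -0.6249 + 1.2807i, -1.2807 - 0.6249i, 0.6249 - 1.2807i


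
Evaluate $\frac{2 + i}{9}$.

Divisor is real, so divide each part by 9:
= 2/9 + (1/9)i


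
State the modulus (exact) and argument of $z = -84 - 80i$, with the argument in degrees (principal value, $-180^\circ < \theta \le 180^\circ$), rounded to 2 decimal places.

|z| = sqrt((-84)^2 + (-80)^2) = 116
arg(z) = arctan(b/a) = arctan(-80/-84) (quadrant-adjusted) = -136.40°


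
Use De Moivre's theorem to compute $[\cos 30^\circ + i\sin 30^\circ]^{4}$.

By De Moivre: z^n = r^n(cos(nθ) + i sin(nθ))
= 1^4(cos(4*30°) + i sin(4*30°))
= 1(cos 120° + i sin 120°)
= -1/2 + (sqrt(3)/2)i


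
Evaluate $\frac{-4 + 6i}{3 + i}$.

Multiply numerator and denominator by conjugate (3 - i):
= (-4 + 6i)(3 - i) / (3^2 + 1^2)
= (-6 + 22i) / 10
Divide through by 2: (-3 + 11i) / 5
= -3/5 + (11/5)i


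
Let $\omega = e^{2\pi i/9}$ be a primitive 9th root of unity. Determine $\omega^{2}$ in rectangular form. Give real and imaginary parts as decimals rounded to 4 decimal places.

ω^2 = e^(2πi·2/9) = e^(i·4π/9)
= cos(4π/9) + i sin(4π/9)
= 0.1736 + 0.9848i


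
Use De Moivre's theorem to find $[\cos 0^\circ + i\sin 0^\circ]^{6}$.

By De Moivre: z^n = r^n(cos(nθ) + i sin(nθ))
= 1^6(cos(6*0°) + i sin(6*0°))
= 1(cos 0° + i sin 0°)
= 1


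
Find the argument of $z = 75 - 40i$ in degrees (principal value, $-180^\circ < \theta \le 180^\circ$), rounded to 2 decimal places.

θ = arctan(b/a) = arctan(-40/75) (quadrant-adjusted) = -28.07°


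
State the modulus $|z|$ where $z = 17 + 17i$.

|z| = sqrt(a^2 + b^2) = sqrt(17^2 + 17^2) = sqrt(578) = sqrt(578)


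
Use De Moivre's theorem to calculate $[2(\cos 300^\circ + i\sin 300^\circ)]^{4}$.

By De Moivre: z^n = r^n(cos(nθ) + i sin(nθ))
= 2^4(cos(4*300°) + i sin(4*300°))
= 16(cos 120° + i sin 120°)
= -8 + 8*sqrt(3)i


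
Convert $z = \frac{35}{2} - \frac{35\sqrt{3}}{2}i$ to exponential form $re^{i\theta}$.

r = |z| = sqrt((35/2)^2 + (-35*sqrt(3)/2)^2) = sqrt(1225/4 + 3675/4) = sqrt(1225) = 35
θ = arctan(b/a) = arctan(-30.3109/17.5) (quadrant-adjusted) = -60° = -π/3
z = 35e^(-i*π/3)


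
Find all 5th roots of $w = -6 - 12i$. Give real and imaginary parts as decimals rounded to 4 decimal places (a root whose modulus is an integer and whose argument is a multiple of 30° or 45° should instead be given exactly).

|w| = sqrt(180) ≈ 13.416408, arg(w) ≈ 243.434949°
Root modulus = sqrt(180)^(1/5) ≈ 1.680843
Root arguments: θ_k = (arg(w) + 360°k)/5 for k = 0, 1, ..., 4
Compute each root as (root modulus)(cos θ_k + i sin θ_k) using full-precision intermediates, then round to 4 decimal places.
Roots: 1.1096 + 1.2625i, -0.8578 + 1.4455i, -1.6398 - 0.3692i, -0.1556 - 1.6736i, 1.5436 - 0.6652i


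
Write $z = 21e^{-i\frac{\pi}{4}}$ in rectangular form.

a = r cos θ = 21 * sqrt(2)/2 = 21*sqrt(2)/2
b = r sin θ = 21 * -sqrt(2)/2 = -21*sqrt(2)/2
z = 21*sqrt(2)/2 - (21*sqrt(2)/2)i


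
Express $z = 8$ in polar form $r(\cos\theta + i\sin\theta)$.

r = |z| = sqrt(a^2 + b^2) = sqrt((8)^2 + (0)^2) = sqrt(64 + 0) = sqrt(64) = 8
b = 0 and a > 0, so z lies on the positive real axis: θ = 0°
z = 8(cos 0° + i sin 0°)


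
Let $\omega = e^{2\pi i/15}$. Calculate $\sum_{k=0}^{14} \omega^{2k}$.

Let ζ = ω^2 = e^(2πi·2/15). Since 15 ∤ 2, ζ ≠ 1.
Sum = Σ_{k=0}^{14} ζ^k = (ζ^15 - 1)/(ζ - 1) = (ω^{2·15} - 1)/(ζ - 1) = (1 - 1)/(ζ - 1) = 0


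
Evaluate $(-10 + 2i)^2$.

(a + bi)^2 = a^2 - b^2 + 2abi
= (-10)^2 - 2^2 + 2*(-10)*2i
= 96 - 40i


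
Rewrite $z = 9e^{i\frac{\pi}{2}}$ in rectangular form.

a = r cos θ = 9 * 0 = 0
b = r sin θ = 9 * 1 = 9
z = 9i


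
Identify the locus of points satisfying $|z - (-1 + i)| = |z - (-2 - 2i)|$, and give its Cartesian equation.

|z - z1| = |z - z2| means z is equidistant from z1 and z2,
i.e. the perpendicular bisector of the segment from (-1, 1) to (-2, -2) (midpoint (-3/2, -1/2)).
With z = x + yi, square both sides:
(x - (-1))^2 + (y - 1)^2 = (x - (-2))^2 + (y - (-2))^2
The x^2 and y^2 terms cancel: -2x + (-6)y = 8 - 2 = 6
Simplify: x + 3y = -3
Locus: Perpendicular bisector of the segment from (-1, 1) to (-2, -2): the line x + 3y = -3


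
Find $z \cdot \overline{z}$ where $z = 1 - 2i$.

z * conjugate(z) = |z|^2 = a^2 + b^2
= 1^2 + (-2)^2 = 5


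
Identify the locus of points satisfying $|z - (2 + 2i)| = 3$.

|z - z0| = r describes a circle centered at z0 with radius r
Here z0 = 2 + 2i and r = 3
Locus: Circle centered at (2, 2) with radius 3


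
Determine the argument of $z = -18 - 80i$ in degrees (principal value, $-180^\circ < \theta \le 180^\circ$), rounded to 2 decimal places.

θ = arctan(b/a) = arctan(-80/-18) (quadrant-adjusted) = -102.68°


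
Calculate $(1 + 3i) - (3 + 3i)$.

(1 - 3) + (3 - 3)i = -2


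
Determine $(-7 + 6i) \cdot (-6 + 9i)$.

(a1*a2 - b1*b2) + (a1*b2 + b1*a2)i
= (42 - 54) + (-63 + (-36))i
= -12 - 99i


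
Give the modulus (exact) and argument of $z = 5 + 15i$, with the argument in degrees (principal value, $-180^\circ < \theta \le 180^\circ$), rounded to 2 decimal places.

|z| = sqrt(5^2 + 15^2) = sqrt(250)
arg(z) = arctan(b/a) = arctan(15/5) (quadrant-adjusted) = 71.57°


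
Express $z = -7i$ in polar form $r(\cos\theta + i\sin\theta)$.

r = |z| = sqrt(a^2 + b^2) = sqrt((0)^2 + (-7)^2) = sqrt(0 + 49) = sqrt(49) = 7
a = 0 and b < 0, so z lies on the negative imaginary axis: θ = 270°
z = 7(cos 270° + i sin 270°)


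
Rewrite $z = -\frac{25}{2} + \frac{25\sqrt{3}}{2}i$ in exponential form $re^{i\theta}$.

r = |z| = sqrt((-25/2)^2 + (25*sqrt(3)/2)^2) = sqrt(625/4 + 1875/4) = sqrt(625) = 25
θ = arctan(b/a) = arctan(21.6506/-12.5) (quadrant-adjusted) = 120° = 2π/3
z = 25e^(i*2π/3)


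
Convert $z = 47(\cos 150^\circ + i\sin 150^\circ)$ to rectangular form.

a = r cos θ = 47 * -sqrt(3)/2 = -47*sqrt(3)/2
b = r sin θ = 47 * 1/2 = 47/2
z = -47*sqrt(3)/2 + (47/2)i


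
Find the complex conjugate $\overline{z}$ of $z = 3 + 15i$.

If z = a + bi, then conjugate(z) = a - bi
conjugate(3 + 15i) = 3 - 15i


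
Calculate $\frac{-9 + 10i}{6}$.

Divisor is real, so divide each part by 6:
= -3/2 + (5/3)i


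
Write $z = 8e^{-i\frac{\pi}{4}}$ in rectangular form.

a = r cos θ = 8 * sqrt(2)/2 = 4*sqrt(2)
b = r sin θ = 8 * -sqrt(2)/2 = -4*sqrt(2)
z = 4*sqrt(2) - 4*sqrt(2)i


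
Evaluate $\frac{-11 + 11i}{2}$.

Divisor is real, so divide each part by 2:
= -11/2 + (11/2)i


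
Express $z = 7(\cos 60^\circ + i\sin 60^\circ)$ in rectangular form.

a = r cos θ = 7 * 1/2 = 7/2
b = r sin θ = 7 * sqrt(3)/2 = 7*sqrt(3)/2
z = 7/2 + (7*sqrt(3)/2)i


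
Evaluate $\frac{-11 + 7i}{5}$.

Divisor is real, so divide each part by 5:
= -11/5 + (7/5)i


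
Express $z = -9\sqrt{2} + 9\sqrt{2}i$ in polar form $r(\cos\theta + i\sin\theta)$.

r = |z| = sqrt(a^2 + b^2) = sqrt((-9*sqrt(2))^2 + (9*sqrt(2))^2) = sqrt(162 + 162) = sqrt(324) = 18
θ = arctan(b/a) = arctan(12.7279/-12.7279) (quadrant-adjusted) = 135°
z = 18(cos 135° + i sin 135°)


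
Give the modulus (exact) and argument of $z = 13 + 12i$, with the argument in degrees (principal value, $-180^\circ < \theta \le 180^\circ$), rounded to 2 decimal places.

|z| = sqrt(13^2 + 12^2) = sqrt(313)
arg(z) = arctan(b/a) = arctan(12/13) (quadrant-adjusted) = 42.71°


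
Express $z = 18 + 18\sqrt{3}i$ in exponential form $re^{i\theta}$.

r = |z| = sqrt((18)^2 + (18*sqrt(3))^2) = sqrt(324 + 972) = sqrt(1296) = 36
θ = arctan(b/a) = arctan(31.1769/18) (quadrant-adjusted) = 60° = π/3
z = 36e^(i*π/3)


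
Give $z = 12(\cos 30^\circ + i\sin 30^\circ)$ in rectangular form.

a = r cos θ = 12 * sqrt(3)/2 = 6*sqrt(3)
b = r sin θ = 12 * 1/2 = 6
z = 6*sqrt(3) + 6i


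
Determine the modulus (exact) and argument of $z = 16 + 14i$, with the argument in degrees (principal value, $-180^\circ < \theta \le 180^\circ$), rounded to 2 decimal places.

|z| = sqrt(16^2 + 14^2) = sqrt(452)
arg(z) = arctan(b/a) = arctan(14/16) (quadrant-adjusted) = 41.19°


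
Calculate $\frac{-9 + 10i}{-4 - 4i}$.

Multiply numerator and denominator by conjugate (-4 + 4i):
= (-9 + 10i)(-4 + 4i) / ((-4)^2 + (-4)^2)
= (-4 - 76i) / 32
Divide through by 4: (-1 - 19i) / 8
= -1/8 - (19/8)i


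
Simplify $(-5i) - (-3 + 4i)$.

(0 - (-3)) + (-5 - 4)i = 3 - 9i


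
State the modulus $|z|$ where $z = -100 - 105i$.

|z| = sqrt(a^2 + b^2) = sqrt((-100)^2 + (-105)^2) = sqrt(21025) = 145


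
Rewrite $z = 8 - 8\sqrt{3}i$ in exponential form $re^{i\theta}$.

r = |z| = sqrt((8)^2 + (-8*sqrt(3))^2) = sqrt(64 + 192) = sqrt(256) = 16
θ = arctan(b/a) = arctan(-13.8564/8) (quadrant-adjusted) = -60° = -π/3
z = 16e^(-i*π/3)


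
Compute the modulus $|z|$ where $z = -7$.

|z| = sqrt(a^2 + b^2) = sqrt((-7)^2 + 0^2) = sqrt(49) = 7


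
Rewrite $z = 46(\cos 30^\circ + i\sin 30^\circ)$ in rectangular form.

a = r cos θ = 46 * sqrt(3)/2 = 23*sqrt(3)
b = r sin θ = 46 * 1/2 = 23
z = 23*sqrt(3) + 23i


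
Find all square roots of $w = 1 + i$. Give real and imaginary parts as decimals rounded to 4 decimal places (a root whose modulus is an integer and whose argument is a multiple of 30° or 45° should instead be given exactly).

|w| = sqrt(2) ≈ 1.414214, arg(w) = 45°
Root modulus = sqrt(2)^(1/2) ≈ 1.189207
Root arguments: θ_k = (45° + 360°k)/2 for k = 0, 1, ..., 1
Compute each root as (root modulus)(cos θ_k + i sin θ_k) using full-precision intermediates, then round to 4 decimal places.
Roots: 1.0987 + 0.4551i, -1.0987 - 0.4551i


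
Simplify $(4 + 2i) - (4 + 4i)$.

(4 - 4) + (2 - 4)i = -2i


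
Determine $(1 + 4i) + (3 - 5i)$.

(1 + 3) + (4 + (-5))i = 4 - i


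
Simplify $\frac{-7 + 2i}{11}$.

Divisor is real, so divide each part by 11:
= -7/11 + (2/11)i


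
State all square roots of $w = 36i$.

|w| = 36, arg(w) = 90°
Root modulus = 36^(1/2) = 6
Root arguments: θ_k = (90° + 360°k)/2 for k = 0, 1, ..., 1
Roots: 3*sqrt(2) + 3*sqrt(2)i, -3*sqrt(2) - 3*sqrt(2)i


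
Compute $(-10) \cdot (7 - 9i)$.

(a1*a2 - b1*b2) + (a1*b2 + b1*a2)i
= (-70 - 0) + (90 + 0)i
= -70 + 90i


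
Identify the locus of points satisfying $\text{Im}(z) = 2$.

Im(z) = y where z = x + yi; the equation y = 2 is satisfied by all points with that y-coordinate
Locus: Horizontal line y = 2


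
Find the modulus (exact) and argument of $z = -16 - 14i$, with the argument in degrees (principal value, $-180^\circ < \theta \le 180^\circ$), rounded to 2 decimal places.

|z| = sqrt((-16)^2 + (-14)^2) = sqrt(452)
arg(z) = arctan(b/a) = arctan(-14/-16) (quadrant-adjusted) = -138.81°


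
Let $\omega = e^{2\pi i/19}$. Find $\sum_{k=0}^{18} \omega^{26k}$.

Let ζ = ω^26 = e^(2πi·26/19). Since 19 ∤ 26, ζ ≠ 1.
Sum = Σ_{k=0}^{18} ζ^k = (ζ^19 - 1)/(ζ - 1) = (ω^{26·19} - 1)/(ζ - 1) = (1 - 1)/(ζ - 1) = 0


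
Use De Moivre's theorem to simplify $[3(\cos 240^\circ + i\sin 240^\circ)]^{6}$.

By De Moivre: z^n = r^n(cos(nθ) + i sin(nθ))
= 3^6(cos(6*240°) + i sin(6*240°))
= 729(cos 0° + i sin 0°)
= 729


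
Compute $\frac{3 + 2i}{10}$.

Divisor is real, so divide each part by 10:
= 3/10 + (1/5)i


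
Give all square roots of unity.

ω_k = e^(2πik/2) = cos(2πk/2) + i sin(2πk/2) for k = 0, 1, ..., 1
Roots: 1, -1


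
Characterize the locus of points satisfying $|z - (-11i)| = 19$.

|z - z0| = r describes a circle centered at z0 with radius r
Here z0 = -11i and r = 19
Locus: Circle centered at (0, -11) with radius 19


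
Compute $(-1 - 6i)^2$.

(a + bi)^2 = a^2 - b^2 + 2abi
= (-1)^2 - (-6)^2 + 2*(-1)*(-6)i
= -35 + 12i


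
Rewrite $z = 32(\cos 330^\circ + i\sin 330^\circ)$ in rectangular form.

a = r cos θ = 32 * sqrt(3)/2 = 16*sqrt(3)
b = r sin θ = 32 * -1/2 = -16
z = 16*sqrt(3) - 16i


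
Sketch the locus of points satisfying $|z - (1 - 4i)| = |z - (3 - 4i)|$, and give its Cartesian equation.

|z - z1| = |z - z2| means z is equidistant from z1 and z2,
i.e. the perpendicular bisector of the segment from (1, -4) to (3, -4) (midpoint (2, -4)).
With z = x + yi, square both sides:
(x - 1)^2 + (y - (-4))^2 = (x - 3)^2 + (y - (-4))^2
The x^2 and y^2 terms cancel: 4x + 0y = 25 - 17 = 8
Simplify: x = 2
Locus: Perpendicular bisector of the segment from (1, -4) to (3, -4): the line x = 2


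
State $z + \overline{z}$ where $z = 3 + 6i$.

z + conjugate(z) = (a + bi) + (a - bi) = 2a
= 2 * 3 = 6


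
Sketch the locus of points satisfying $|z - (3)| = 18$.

|z - z0| = r describes a circle centered at z0 with radius r
Here z0 = 3 and r = 18
Locus: Circle centered at (3, 0) with radius 18


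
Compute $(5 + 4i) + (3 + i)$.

(5 + 3) + (4 + 1)i = 8 + 5i


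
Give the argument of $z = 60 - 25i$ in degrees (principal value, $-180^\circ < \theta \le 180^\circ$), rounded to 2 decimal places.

θ = arctan(b/a) = arctan(-25/60) (quadrant-adjusted) = -22.62°


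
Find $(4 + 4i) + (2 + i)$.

(4 + 2) + (4 + 1)i = 6 + 5i


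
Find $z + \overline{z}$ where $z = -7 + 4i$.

z + conjugate(z) = (a + bi) + (a - bi) = 2a
= 2 * (-7) = -14


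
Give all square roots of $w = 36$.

|w| = 36, arg(w) = 0°
Root modulus = 36^(1/2) = 6
Root arguments: θ_k = (0° + 360°k)/2 for k = 0, 1, ..., 1
Roots: 6, -6


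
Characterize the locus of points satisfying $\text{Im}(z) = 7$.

Im(z) = y where z = x + yi; the equation y = 7 is satisfied by all points with that y-coordinate
Locus: Horizontal line y = 7


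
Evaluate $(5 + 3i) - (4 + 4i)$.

(5 - 4) + (3 - 4)i = 1 - i


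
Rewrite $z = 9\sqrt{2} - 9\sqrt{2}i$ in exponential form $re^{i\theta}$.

r = |z| = sqrt((9*sqrt(2))^2 + (-9*sqrt(2))^2) = sqrt(162 + 162) = sqrt(324) = 18
θ = arctan(b/a) = arctan(-12.7279/12.7279) (quadrant-adjusted) = -45° = -π/4
z = 18e^(-i*π/4)


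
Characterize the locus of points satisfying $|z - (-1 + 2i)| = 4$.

|z - z0| = r describes a circle centered at z0 with radius r
Here z0 = -1 + 2i and r = 4
Locus: Circle centered at (-1, 2) with radius 4


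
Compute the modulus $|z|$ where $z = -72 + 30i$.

|z| = sqrt(a^2 + b^2) = sqrt((-72)^2 + 30^2) = sqrt(6084) = 78


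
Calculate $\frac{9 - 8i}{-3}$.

Divisor is real, so divide each part by -3:
= -3 + (8/3)i


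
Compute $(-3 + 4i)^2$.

(a + bi)^2 = a^2 - b^2 + 2abi
= (-3)^2 - 4^2 + 2*(-3)*4i
= -7 - 24i


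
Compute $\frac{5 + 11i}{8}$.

Divisor is real, so divide each part by 8:
= 5/8 + (11/8)i


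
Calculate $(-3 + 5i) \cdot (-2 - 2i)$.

(a1*a2 - b1*b2) + (a1*b2 + b1*a2)i
= (6 - (-10)) + (6 + (-10))i
= 16 - 4i


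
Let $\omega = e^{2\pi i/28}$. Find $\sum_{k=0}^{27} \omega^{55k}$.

Let ζ = ω^55 = e^(2πi·55/28). Since 28 ∤ 55, ζ ≠ 1.
Sum = Σ_{k=0}^{27} ζ^k = (ζ^28 - 1)/(ζ - 1) = (ω^{55·28} - 1)/(ζ - 1) = (1 - 1)/(ζ - 1) = 0


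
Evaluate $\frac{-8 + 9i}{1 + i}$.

Multiply numerator and denominator by conjugate (1 - i):
= (-8 + 9i)(1 - i) / (1^2 + 1^2)
= (1 + 17i) / 2
= 1/2 + (17/2)i


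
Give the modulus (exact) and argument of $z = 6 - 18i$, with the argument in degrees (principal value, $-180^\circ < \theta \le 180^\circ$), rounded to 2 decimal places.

|z| = sqrt(6^2 + (-18)^2) = sqrt(360)
arg(z) = arctan(b/a) = arctan(-18/6) (quadrant-adjusted) = -71.57°


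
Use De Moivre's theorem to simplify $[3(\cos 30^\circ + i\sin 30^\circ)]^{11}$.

By De Moivre: z^n = r^n(cos(nθ) + i sin(nθ))
= 3^11(cos(11*30°) + i sin(11*30°))
= 177147(cos 330° + i sin 330°)
= 177147*sqrt(3)/2 - (177147/2)i


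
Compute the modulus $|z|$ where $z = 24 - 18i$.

|z| = sqrt(a^2 + b^2) = sqrt(24^2 + (-18)^2) = sqrt(900) = 30


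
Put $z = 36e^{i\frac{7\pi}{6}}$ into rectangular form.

a = r cos θ = 36 * -sqrt(3)/2 = -18*sqrt(3)
b = r sin θ = 36 * -1/2 = -18
z = -18*sqrt(3) - 18i


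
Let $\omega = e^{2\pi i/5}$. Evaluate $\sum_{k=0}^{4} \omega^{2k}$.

Let ζ = ω^2 = e^(2πi·2/5). Since 5 ∤ 2, ζ ≠ 1.
Sum = Σ_{k=0}^{4} ζ^k = (ζ^5 - 1)/(ζ - 1) = (ω^{2·5} - 1)/(ζ - 1) = (1 - 1)/(ζ - 1) = 0


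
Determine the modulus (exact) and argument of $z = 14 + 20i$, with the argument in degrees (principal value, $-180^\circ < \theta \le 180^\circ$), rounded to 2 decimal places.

|z| = sqrt(14^2 + 20^2) = sqrt(596)
arg(z) = arctan(b/a) = arctan(20/14) (quadrant-adjusted) = 55.01°


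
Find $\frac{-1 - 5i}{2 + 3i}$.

Multiply numerator and denominator by conjugate (2 - 3i):
= (-1 - 5i)(2 - 3i) / (2^2 + 3^2)
= (-17 - 7i) / 13
= -17/13 - (7/13)i


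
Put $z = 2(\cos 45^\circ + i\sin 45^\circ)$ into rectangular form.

a = r cos θ = 2 * sqrt(2)/2 = sqrt(2)
b = r sin θ = 2 * sqrt(2)/2 = sqrt(2)
z = sqrt(2) + sqrt(2)i


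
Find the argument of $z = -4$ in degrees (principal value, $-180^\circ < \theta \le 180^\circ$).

b = 0 and a < 0, so z lies on the negative real axis: θ = 180°


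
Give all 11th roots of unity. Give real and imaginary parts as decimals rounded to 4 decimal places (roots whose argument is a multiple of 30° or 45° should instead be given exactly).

ω_k = e^(2πik/11) = cos(2πk/11) + i sin(2πk/11) for k = 0, 1, ..., 10
Roots: 1, 0.8413 + 0.5406i, 0.4154 + 0.9096i, -0.1423 + 0.9898i, -0.6549 + 0.7557i, -0.9595 + 0.2817i, -0.9595 - 0.2817i, -0.6549 - 0.7557i, -0.1423 - 0.9898i, 0.4154 - 0.9096i, 0.8413 - 0.5406i


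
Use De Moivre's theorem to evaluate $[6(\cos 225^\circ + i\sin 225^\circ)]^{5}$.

By De Moivre: z^n = r^n(cos(nθ) + i sin(nθ))
= 6^5(cos(5*225°) + i sin(5*225°))
= 7776(cos 45° + i sin 45°)
= 3888*sqrt(2) + 3888*sqrt(2)i
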